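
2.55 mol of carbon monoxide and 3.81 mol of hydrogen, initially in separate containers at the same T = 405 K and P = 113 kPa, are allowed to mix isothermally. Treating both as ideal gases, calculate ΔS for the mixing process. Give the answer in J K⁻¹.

ΔS_mix = 35.6 J/K

Mole fractions: x_A = 2.55/6.36 = 0.401, x_B = 0.599.
ΔS_mix = −R(n_A ln x_A + n_B ln x_B) = −8.314 × (2.55 ln 0.401 + 3.81 ln 0.599) = 35.6 J/K.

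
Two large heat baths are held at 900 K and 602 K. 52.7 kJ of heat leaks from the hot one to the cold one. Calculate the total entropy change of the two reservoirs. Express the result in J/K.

ΔS_total = 29 J/K

ΔS_hot = −Q/T_H = −52700/900 = -58.56 J/K and ΔS_cold = +Q/T_C = 52700/602 = 87.54 J/K.
ΔS_total = -58.56 + 87.54 = 29 J/K, positive as the second law requires.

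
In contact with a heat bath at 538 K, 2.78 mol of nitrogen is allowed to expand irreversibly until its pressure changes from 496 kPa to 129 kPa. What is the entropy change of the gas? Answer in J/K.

ΔS_gas = 31.1 J/K

Entropy is a state function, so ΔS_gas depends only on the end states.
For an isothermal ideal gas ΔS_gas = nR ln(P₁/P₂) = 2.78 × 8.314 × ln(496/129) = 31.1 J/K.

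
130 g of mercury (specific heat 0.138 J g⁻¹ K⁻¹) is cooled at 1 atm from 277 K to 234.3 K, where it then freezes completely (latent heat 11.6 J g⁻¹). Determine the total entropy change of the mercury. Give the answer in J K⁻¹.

Cooling step: ΔS₁ = m c ln(T_tr/T_i) = 130 × 0.138 × ln(234.3/277) = -3.003 J/K.
Phase change: ΔS₂ = −mL/T_tr = −130 × 11.6 / 234.3 = -6.436 J/K.
ΔS_total = (-3.003) + (-6.436) = -9.44 J/K.

ΔS = -9.44 J/K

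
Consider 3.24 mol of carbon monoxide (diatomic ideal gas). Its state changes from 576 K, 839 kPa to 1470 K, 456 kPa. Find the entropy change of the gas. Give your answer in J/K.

ΔS = nC_p ln(T₂/T₁) − nR ln(P₂/P₁), with C_p = 7R/2 = 29.1 J mol⁻¹ K⁻¹ for a diatomic ideal gas.
ΔS = 3.24 × [29.1 × ln(1470/576) − 8.314 × ln(456/839)] = 105 J/K.

ΔS = 105 J/K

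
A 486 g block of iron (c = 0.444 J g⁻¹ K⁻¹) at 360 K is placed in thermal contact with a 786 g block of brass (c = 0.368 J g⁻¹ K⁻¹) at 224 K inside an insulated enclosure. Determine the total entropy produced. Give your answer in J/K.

Energy balance: T_f = (m₁c₁T₁ + m₂c₂T₂)/(m₁c₁ + m₂c₂) = 282.11 K.
ΔS₁ = m₁c₁ ln(T_f/T₁) = 215.784 × ln(282.11/360) = -52.61 J/K.
ΔS₂ = m₂c₂ ln(T_f/T₂) = 289.248 × ln(282.11/224) = 66.71 J/K.
ΔS_total = -52.61 + 66.71 = 14.1 J/K.

ΔS_total = 14.1 J/K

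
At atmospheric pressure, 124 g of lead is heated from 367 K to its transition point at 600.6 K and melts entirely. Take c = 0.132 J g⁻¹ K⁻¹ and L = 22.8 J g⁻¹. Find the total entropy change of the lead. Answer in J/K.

Warming step: ΔS₁ = m c ln(T_tr/T_i) = 124 × 0.132 × ln(600.6/367) = 8.062 J/K.
Phase change: ΔS₂ = +mL/T_tr = 124 × 22.8 / 600.6 = 4.707 J/K.
ΔS_total = (8.062) + (4.707) = 12.8 J/K.

ΔS = 12.8 J/K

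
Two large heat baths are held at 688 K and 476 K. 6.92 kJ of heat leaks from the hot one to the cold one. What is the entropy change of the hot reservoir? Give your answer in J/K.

The hot reservoir loses heat Q, so ΔS_hot = −Q/T_H = −6920/688 = -10.1 J/K.

ΔS_hot = -10.1 J/K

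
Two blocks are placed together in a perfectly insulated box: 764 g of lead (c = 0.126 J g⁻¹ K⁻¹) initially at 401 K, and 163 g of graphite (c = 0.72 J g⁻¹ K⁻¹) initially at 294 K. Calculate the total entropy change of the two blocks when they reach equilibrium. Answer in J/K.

ΔS_total = 2.56 J/K

Energy balance: T_f = (m₁c₁T₁ + m₂c₂T₂)/(m₁c₁ + m₂c₂) = 342.22 K.
ΔS₁ = m₁c₁ ln(T_f/T₁) = 96.264 × ln(342.22/401) = -15.26 J/K.
ΔS₂ = m₂c₂ ln(T_f/T₂) = 117.36 × ln(342.22/294) = 17.82 J/K.
ΔS_total = -15.26 + 17.82 = 2.56 J/K.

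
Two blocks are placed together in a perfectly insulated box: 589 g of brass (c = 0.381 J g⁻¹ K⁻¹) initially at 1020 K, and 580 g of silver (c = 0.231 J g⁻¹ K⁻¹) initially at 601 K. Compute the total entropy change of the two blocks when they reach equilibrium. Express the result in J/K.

ΔS_total = 11.1 J/K

Energy balance: T_f = (m₁c₁T₁ + m₂c₂T₂)/(m₁c₁ + m₂c₂) = 863.36 K.
ΔS₁ = m₁c₁ ln(T_f/T₁) = 224.409 × ln(863.36/1020) = -37.41 J/K.
ΔS₂ = m₂c₂ ln(T_f/T₂) = 133.98 × ln(863.36/601) = 48.53 J/K.
ΔS_total = -37.41 + 48.53 = 11.1 J/K.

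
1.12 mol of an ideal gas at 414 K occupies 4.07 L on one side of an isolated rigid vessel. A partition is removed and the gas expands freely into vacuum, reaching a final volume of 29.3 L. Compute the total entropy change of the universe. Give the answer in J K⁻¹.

For an ideal gas in free expansion Q = 0 and W = 0, so T is unchanged.
Entropy is a state function; using a reversible isothermal path, ΔS_gas = nR ln(V₂/V₁) = 1.12 × 8.314 × ln(29.3/4.07) = 18.4 J/K.
The insulated surroundings exchange no heat, so ΔS_surr = 0 and ΔS_universe = ΔS_gas.

ΔS_universe = 18.4 J/K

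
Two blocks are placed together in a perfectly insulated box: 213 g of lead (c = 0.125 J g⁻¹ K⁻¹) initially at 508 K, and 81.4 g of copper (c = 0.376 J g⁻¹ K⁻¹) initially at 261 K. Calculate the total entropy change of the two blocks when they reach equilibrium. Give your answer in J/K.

Energy balance: T_f = (m₁c₁T₁ + m₂c₂T₂)/(m₁c₁ + m₂c₂) = 375.91 K.
ΔS₁ = m₁c₁ ln(T_f/T₁) = 26.625 × ln(375.91/508) = -8.018 J/K.
ΔS₂ = m₂c₂ ln(T_f/T₂) = 30.6064 × ln(375.91/261) = 11.17 J/K.
ΔS_total = -8.018 + 11.17 = 3.15 J/K.

ΔS_total = 3.15 J/K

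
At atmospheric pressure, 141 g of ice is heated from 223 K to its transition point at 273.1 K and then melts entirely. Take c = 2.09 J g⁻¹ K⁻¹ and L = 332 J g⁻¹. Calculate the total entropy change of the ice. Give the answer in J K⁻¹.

ΔS = 231 J/K

Warming step: ΔS₁ = m c ln(T_tr/T_i) = 141 × 2.09 × ln(273.1/223) = 59.72 J/K.
Phase change: ΔS₂ = +mL/T_tr = 141 × 332 / 273.1 = 171.4 J/K.
ΔS_total = (59.72) + (171.4) = 231 J/K.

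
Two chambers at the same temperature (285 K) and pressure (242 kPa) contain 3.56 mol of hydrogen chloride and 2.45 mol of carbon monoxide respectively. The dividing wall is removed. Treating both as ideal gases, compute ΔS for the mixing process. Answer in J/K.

ΔS_mix = 33.8 J/K

Mole fractions: x_A = 3.56/6.01 = 0.592, x_B = 0.408.
ΔS_mix = −R(n_A ln x_A + n_B ln x_B) = −8.314 × (3.56 ln 0.592 + 2.45 ln 0.408) = 33.8 J/K.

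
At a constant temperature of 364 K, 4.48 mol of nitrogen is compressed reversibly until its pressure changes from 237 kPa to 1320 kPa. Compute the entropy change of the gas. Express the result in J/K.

ΔS_gas = -64 J/K

For an isothermal ideal gas ΔS_gas = nR ln(P₁/P₂) = 4.48 × 8.314 × ln(237/1320) = -64 J/K.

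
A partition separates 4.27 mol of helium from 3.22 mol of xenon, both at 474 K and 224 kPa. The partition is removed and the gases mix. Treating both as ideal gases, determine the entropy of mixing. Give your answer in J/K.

ΔS_mix = 42.5 J/K

Mole fractions: x_A = 4.27/7.49 = 0.57, x_B = 0.43.
ΔS_mix = −R(n_A ln x_A + n_B ln x_B) = −8.314 × (4.27 ln 0.57 + 3.22 ln 0.43) = 42.5 J/K.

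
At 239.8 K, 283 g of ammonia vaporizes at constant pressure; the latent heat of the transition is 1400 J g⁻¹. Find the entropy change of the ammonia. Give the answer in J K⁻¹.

Heat absorbed by the substance: Q = mL = 283 × 1400 = 396200 J.
At constant T, ΔS = Q_rev/T = 396200 / 239.8 = 1650 J/K.

ΔS = 1650 J/K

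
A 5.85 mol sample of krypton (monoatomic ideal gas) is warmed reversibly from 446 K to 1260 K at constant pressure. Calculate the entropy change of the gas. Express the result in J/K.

At constant pressure, ΔS = nC_p ln(T₂/T₁) with C_p = 5R/2 = 20.79 J mol⁻¹ K⁻¹.
ΔS = 5.85 × 20.79 × ln(1260/446) = 126 J/K.

ΔS = 126 J/K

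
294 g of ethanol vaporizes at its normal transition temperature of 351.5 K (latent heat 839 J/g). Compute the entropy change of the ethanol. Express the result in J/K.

Heat absorbed by the substance: Q = mL = 294 × 839 = 246666 J.
At constant T, ΔS = Q_rev/T = 246666 / 351.5 = 702 J/K.

ΔS = 702 J/K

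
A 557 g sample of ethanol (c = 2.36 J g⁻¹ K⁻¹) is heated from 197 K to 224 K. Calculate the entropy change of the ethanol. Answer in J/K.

ΔS = 169 J/K

ΔS = ∫dQ_rev/T = m c ln(T₂/T₁) = 557 × 2.36 × ln(224/197) = 169 J/K.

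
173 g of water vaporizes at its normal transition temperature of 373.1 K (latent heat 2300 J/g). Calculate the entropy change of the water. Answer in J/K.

Heat absorbed by the substance: Q = mL = 173 × 2300 = 397900 J.
At constant T, ΔS = Q_rev/T = 397900 / 373.1 = 1070 J/K.

ΔS = 1070 J/K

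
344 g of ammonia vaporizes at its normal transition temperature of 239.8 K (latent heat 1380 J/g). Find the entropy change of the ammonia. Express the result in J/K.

Heat absorbed by the substance: Q = mL = 344 × 1380 = 474720 J.
At constant T, ΔS = Q_rev/T = 474720 / 239.8 = 1980 J/K.

ΔS = 1980 J/K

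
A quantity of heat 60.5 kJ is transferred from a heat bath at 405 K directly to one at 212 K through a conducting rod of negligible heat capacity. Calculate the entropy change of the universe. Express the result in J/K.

ΔS_total = 136 J/K

ΔS_hot = −Q/T_H = −60500/405 = -149.4 J/K and ΔS_cold = +Q/T_C = 60500/212 = 285.4 J/K.
ΔS_total = -149.4 + 285.4 = 136 J/K, positive as the second law requires.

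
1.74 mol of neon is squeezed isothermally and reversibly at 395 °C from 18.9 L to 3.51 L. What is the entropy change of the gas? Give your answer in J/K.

ΔS_gas = -24.4 J/K

For an isothermal ideal gas ΔS_gas = nR ln(V₂/V₁) = 1.74 × 8.314 × ln(3.51/18.9) = -24.4 J/K.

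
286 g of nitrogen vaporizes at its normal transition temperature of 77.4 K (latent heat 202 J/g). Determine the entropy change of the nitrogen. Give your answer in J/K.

ΔS = 746 J/K

Heat absorbed by the substance: Q = mL = 286 × 202 = 57772 J.
At constant T, ΔS = Q_rev/T = 57772 / 77.4 = 746 J/K.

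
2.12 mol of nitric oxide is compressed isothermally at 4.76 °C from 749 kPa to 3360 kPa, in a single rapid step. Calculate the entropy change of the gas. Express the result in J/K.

Entropy is a state function, so ΔS_gas depends only on the end states.
For an isothermal ideal gas ΔS_gas = nR ln(P₁/P₂) = 2.12 × 8.314 × ln(749/3360) = -26.5 J/K.

ΔS_gas = -26.5 J/K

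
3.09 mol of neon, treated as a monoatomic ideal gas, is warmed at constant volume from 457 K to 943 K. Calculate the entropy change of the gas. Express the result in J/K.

At constant volume, ΔS = nC_V ln(T₂/T₁) with C_V = 3R/2 = 12.47 J mol⁻¹ K⁻¹.
ΔS = 3.09 × 12.47 × ln(943/457) = 27.9 J/K.

ΔS = 27.9 J/K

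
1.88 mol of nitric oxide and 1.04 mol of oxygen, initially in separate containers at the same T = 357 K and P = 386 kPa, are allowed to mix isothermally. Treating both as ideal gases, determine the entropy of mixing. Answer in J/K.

Mole fractions: x_A = 1.88/2.92 = 0.644, x_B = 0.356.
ΔS_mix = −R(n_A ln x_A + n_B ln x_B) = −8.314 × (1.88 ln 0.644 + 1.04 ln 0.356) = 15.8 J/K.

ΔS_mix = 15.8 J/K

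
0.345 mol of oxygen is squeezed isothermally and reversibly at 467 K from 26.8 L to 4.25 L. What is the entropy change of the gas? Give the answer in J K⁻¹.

For an isothermal ideal gas ΔS_gas = nR ln(V₂/V₁) = 0.345 × 8.314 × ln(4.25/26.8) = -5.28 J/K.

ΔS_gas = -5.28 J/K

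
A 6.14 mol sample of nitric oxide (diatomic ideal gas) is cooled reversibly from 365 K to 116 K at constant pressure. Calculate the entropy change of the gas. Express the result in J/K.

ΔS = -205 J/K

At constant pressure, ΔS = nC_p ln(T₂/T₁) with C_p = 7R/2 = 29.1 J mol⁻¹ K⁻¹.
ΔS = 6.14 × 29.1 × ln(116/365) = -205 J/K.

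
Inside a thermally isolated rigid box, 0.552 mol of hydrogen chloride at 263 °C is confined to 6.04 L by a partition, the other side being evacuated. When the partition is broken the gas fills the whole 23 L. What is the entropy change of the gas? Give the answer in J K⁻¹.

For an ideal gas in free expansion Q = 0 and W = 0, so T is unchanged.
Entropy is a state function; using a reversible isothermal path, ΔS_gas = nR ln(V₂/V₁) = 0.552 × 8.314 × ln(23/6.04) = 6.14 J/K.

ΔS_gas = 6.14 J/K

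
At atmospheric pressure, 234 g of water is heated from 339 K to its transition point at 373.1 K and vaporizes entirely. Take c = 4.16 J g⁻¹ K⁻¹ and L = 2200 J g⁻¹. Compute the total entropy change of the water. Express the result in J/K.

ΔS = 1470 J/K

Warming step: ΔS₁ = m c ln(T_tr/T_i) = 234 × 4.16 × ln(373.1/339) = 93.3 J/K.
Phase change: ΔS₂ = +mL/T_tr = 234 × 2200 / 373.1 = 1380 J/K.
ΔS_total = (93.3) + (1380) = 1470 J/K.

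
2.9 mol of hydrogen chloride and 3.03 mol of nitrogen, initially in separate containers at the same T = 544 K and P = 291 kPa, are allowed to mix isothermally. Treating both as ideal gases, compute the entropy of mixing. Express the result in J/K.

ΔS_mix = 34.2 J/K

Mole fractions: x_A = 2.9/5.93 = 0.489, x_B = 0.511.
ΔS_mix = −R(n_A ln x_A + n_B ln x_B) = −8.314 × (2.9 ln 0.489 + 3.03 ln 0.511) = 34.2 J/K.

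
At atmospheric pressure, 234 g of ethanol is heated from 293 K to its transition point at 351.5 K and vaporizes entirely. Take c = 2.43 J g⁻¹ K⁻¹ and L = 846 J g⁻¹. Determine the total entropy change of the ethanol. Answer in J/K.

Warming step: ΔS₁ = m c ln(T_tr/T_i) = 234 × 2.43 × ln(351.5/293) = 103.5 J/K.
Phase change: ΔS₂ = +mL/T_tr = 234 × 846 / 351.5 = 563.2 J/K.
ΔS_total = (103.5) + (563.2) = 667 J/K.

ΔS = 667 J/K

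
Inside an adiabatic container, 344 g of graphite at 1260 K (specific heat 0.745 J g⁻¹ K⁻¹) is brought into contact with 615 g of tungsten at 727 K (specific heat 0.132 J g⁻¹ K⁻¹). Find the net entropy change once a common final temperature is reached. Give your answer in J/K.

Energy balance: T_f = (m₁c₁T₁ + m₂c₂T₂)/(m₁c₁ + m₂c₂) = 1131.8 K.
ΔS₁ = m₁c₁ ln(T_f/T₁) = 256.28 × ln(1131.8/1260) = -27.5 J/K.
ΔS₂ = m₂c₂ ln(T_f/T₂) = 81.18 × ln(1131.8/727) = 35.93 J/K.
ΔS_total = -27.5 + 35.93 = 8.43 J/K.

ΔS_total = 8.43 J/K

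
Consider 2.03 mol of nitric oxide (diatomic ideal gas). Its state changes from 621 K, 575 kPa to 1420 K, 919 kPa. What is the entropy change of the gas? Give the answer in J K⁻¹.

ΔS = 40.9 J/K

ΔS = nC_p ln(T₂/T₁) − nR ln(P₂/P₁), with C_p = 7R/2 = 29.1 J mol⁻¹ K⁻¹ for a diatomic ideal gas.
ΔS = 2.03 × [29.1 × ln(1420/621) − 8.314 × ln(919/575)] = 40.9 J/K.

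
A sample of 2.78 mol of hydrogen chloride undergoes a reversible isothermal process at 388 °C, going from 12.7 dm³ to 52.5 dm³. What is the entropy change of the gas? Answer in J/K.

ΔS_gas = 32.8 J/K

For an isothermal ideal gas ΔS_gas = nR ln(V₂/V₁) = 2.78 × 8.314 × ln(52.5/12.7) = 32.8 J/K.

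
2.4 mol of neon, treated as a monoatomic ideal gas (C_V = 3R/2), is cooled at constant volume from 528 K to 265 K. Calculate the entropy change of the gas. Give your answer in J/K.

At constant volume, ΔS = nC_V ln(T₂/T₁) with C_V = 3R/2 = 12.47 J mol⁻¹ K⁻¹.
ΔS = 2.4 × 12.47 × ln(265/528) = -20.6 J/K.

ΔS = -20.6 J/K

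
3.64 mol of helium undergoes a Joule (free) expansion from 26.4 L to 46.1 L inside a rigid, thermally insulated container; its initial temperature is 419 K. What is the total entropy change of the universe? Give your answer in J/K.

ΔS_universe = 16.9 J/K

No heat is exchanged and no work is done, so the ideal-gas temperature stays constant.
Entropy is a state function; using a reversible isothermal path, ΔS_gas = nR ln(V₂/V₁) = 3.64 × 8.314 × ln(46.1/26.4) = 16.9 J/K.
The insulated surroundings exchange no heat, so ΔS_surr = 0 and ΔS_universe = ΔS_gas.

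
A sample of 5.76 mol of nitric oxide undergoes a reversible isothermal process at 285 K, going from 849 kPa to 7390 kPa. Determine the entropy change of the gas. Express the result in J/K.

ΔS_gas = -104 J/K

For an isothermal ideal gas ΔS_gas = nR ln(P₁/P₂) = 5.76 × 8.314 × ln(849/7390) = -104 J/K.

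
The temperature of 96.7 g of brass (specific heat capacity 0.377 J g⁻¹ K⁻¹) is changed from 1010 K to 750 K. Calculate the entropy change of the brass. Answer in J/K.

ΔS = -10.9 J/K

ΔS = ∫dQ_rev/T = m c ln(T₂/T₁) = 96.7 × 0.377 × ln(750/1010) = -10.9 J/K.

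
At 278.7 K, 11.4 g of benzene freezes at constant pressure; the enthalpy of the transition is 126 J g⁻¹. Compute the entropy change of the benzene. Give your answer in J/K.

Heat released by the substance: Q = −mL = −11.4 × 126 = −1436.4 J.
At constant T, ΔS = Q_rev/T = −1436.4 / 278.7 = -5.15 J/K.

ΔS = -5.15 J/K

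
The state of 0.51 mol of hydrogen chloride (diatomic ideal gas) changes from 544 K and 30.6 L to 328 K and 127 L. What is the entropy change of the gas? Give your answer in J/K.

ΔS = 0.671 J/K

Entropy is a state function: ΔS = nC_V ln(T₂/T₁) + nR ln(V₂/V₁), with C_V = 5R/2 = 20.79 J mol⁻¹ K⁻¹ for a diatomic ideal gas.
ΔS = 0.51 × [20.79 × ln(328/544) + 8.314 × ln(127/30.6)] = 0.671 J/K.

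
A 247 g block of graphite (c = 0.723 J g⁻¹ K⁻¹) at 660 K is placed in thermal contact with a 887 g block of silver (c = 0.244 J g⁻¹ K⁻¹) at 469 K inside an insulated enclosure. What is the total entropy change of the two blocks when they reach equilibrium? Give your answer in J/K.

Energy balance: T_f = (m₁c₁T₁ + m₂c₂T₂)/(m₁c₁ + m₂c₂) = 555.35 K.
ΔS₁ = m₁c₁ ln(T_f/T₁) = 178.581 × ln(555.35/660) = -30.8305 J/K.
ΔS₂ = m₂c₂ ln(T_f/T₂) = 216.428 × ln(555.35/469) = 36.5754 J/K.
ΔS_total = -30.8305 + 36.5754 = 5.74 J/K.

ΔS_total = 5.74 J/K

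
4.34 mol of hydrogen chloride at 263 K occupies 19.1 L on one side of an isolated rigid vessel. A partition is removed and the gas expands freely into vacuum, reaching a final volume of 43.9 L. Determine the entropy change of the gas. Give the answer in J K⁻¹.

ΔS_gas = 30 J/K

No heat is exchanged and no work is done, so the ideal-gas temperature stays constant.
Entropy is a state function; using a reversible isothermal path, ΔS_gas = nR ln(V₂/V₁) = 4.34 × 8.314 × ln(43.9/19.1) = 30 J/K.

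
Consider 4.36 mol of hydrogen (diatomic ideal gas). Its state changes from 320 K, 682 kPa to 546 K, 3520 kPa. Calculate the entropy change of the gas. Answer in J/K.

ΔS = 8.3 J/K

ΔS = nC_p ln(T₂/T₁) − nR ln(P₂/P₁), with C_p = 7R/2 = 29.1 J mol⁻¹ K⁻¹ for a diatomic ideal gas.
ΔS = 4.36 × [29.1 × ln(546/320) − 8.314 × ln(3520/682)] = 8.3 J/K.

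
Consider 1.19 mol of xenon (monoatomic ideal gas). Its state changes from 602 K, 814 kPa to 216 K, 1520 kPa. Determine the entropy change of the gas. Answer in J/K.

ΔS = nC_p ln(T₂/T₁) − nR ln(P₂/P₁), with C_p = 5R/2 = 20.79 J mol⁻¹ K⁻¹ for a monoatomic ideal gas.
ΔS = 1.19 × [20.79 × ln(216/602) − 8.314 × ln(1520/814)] = -31.5 J/K.

ΔS = -31.5 J/K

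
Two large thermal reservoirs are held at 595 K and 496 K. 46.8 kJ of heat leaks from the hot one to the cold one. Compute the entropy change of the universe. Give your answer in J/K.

ΔS_hot = −Q/T_H = −46800/595 = -78.66 J/K and ΔS_cold = +Q/T_C = 46800/496 = 94.35 J/K.
ΔS_total = -78.66 + 94.35 = 15.7 J/K, positive as the second law requires.

ΔS_total = 15.7 J/K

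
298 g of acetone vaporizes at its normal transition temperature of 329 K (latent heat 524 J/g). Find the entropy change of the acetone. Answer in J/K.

Heat absorbed by the substance: Q = mL = 298 × 524 = 156152 J.
At constant T, ΔS = Q_rev/T = 156152 / 329 = 475 J/K.

ΔS = 475 J/K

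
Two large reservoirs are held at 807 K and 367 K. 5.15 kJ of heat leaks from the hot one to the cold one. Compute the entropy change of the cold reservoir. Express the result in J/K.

ΔS_cold = 14 J/K

The cold reservoir gains heat Q, so ΔS_cold = +Q/T_C = 5150/367 = 14 J/K.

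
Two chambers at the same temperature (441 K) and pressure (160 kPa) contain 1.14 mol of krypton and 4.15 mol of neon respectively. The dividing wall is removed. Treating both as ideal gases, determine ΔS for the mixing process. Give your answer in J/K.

Mole fractions: x_A = 1.14/5.29 = 0.216, x_B = 0.784.
ΔS_mix = −R(n_A ln x_A + n_B ln x_B) = −8.314 × (1.14 ln 0.216 + 4.15 ln 0.784) = 22.9 J/K.

ΔS_mix = 22.9 J/K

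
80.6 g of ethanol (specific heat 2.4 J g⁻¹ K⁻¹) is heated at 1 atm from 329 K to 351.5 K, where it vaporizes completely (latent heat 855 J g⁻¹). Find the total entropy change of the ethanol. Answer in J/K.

Warming step: ΔS₁ = m c ln(T_tr/T_i) = 80.6 × 2.4 × ln(351.5/329) = 12.8 J/K.
Phase change: ΔS₂ = +mL/T_tr = 80.6 × 855 / 351.5 = 196.1 J/K.
ΔS_total = (12.8) + (196.1) = 209 J/K.

ΔS = 209 J/K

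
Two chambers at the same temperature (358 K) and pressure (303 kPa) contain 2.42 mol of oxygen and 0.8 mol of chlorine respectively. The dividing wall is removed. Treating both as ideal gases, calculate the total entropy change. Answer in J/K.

ΔS_mix = 15 J/K

Mole fractions: x_A = 2.42/3.22 = 0.752, x_B = 0.248.
ΔS_mix = −R(n_A ln x_A + n_B ln x_B) = −8.314 × (2.42 ln 0.752 + 0.8 ln 0.248) = 15 J/K.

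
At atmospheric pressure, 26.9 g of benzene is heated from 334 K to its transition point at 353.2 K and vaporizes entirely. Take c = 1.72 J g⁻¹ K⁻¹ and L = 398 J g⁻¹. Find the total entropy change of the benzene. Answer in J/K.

Warming step: ΔS₁ = m c ln(T_tr/T_i) = 26.9 × 1.72 × ln(353.2/334) = 2.586 J/K.
Phase change: ΔS₂ = +mL/T_tr = 26.9 × 398 / 353.2 = 30.31 J/K.
ΔS_total = (2.586) + (30.31) = 32.9 J/K.

ΔS = 32.9 J/K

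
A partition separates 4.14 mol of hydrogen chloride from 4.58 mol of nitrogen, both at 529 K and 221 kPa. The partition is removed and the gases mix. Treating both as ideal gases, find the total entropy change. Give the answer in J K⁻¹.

Mole fractions: x_A = 4.14/8.72 = 0.475, x_B = 0.525.
ΔS_mix = −R(n_A ln x_A + n_B ln x_B) = −8.314 × (4.14 ln 0.475 + 4.58 ln 0.525) = 50.2 J/K.

ΔS_mix = 50.2 J/K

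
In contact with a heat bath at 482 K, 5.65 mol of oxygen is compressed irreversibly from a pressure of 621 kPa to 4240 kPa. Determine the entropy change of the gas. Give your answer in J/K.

ΔS_gas = -90.2 J/K

Entropy is a state function, so ΔS_gas depends only on the end states.
For an isothermal ideal gas ΔS_gas = nR ln(P₁/P₂) = 5.65 × 8.314 × ln(621/4240) = -90.2 J/K.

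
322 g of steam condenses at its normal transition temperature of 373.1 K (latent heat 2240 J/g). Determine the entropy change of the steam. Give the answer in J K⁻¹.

ΔS = -1930 J/K

Heat released by the substance: Q = −mL = −322 × 2240 = −721280 J.
At constant T, ΔS = Q_rev/T = −721280 / 373.1 = -1930 J/K.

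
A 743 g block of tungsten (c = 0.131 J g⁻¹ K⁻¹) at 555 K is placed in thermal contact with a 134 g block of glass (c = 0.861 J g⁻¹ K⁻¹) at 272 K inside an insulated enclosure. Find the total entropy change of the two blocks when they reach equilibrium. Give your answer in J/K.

ΔS_total = 13.4 J/K

Energy balance: T_f = (m₁c₁T₁ + m₂c₂T₂)/(m₁c₁ + m₂c₂) = 401.5 K.
ΔS₁ = m₁c₁ ln(T_f/T₁) = 97.333 × ln(401.5/555) = -31.51 J/K.
ΔS₂ = m₂c₂ ln(T_f/T₂) = 115.374 × ln(401.5/272) = 44.93 J/K.
ΔS_total = -31.51 + 44.93 = 13.4 J/K.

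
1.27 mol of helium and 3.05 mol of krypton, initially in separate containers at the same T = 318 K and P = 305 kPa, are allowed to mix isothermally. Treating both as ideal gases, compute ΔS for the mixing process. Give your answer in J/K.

Mole fractions: x_A = 1.27/4.32 = 0.294, x_B = 0.706.
ΔS_mix = −R(n_A ln x_A + n_B ln x_B) = −8.314 × (1.27 ln 0.294 + 3.05 ln 0.706) = 21.8 J/K.

ΔS_mix = 21.8 J/K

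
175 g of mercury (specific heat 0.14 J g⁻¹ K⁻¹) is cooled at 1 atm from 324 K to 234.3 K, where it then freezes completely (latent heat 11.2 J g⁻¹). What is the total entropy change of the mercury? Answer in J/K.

ΔS = -16.3 J/K

Cooling step: ΔS₁ = m c ln(T_tr/T_i) = 175 × 0.14 × ln(234.3/324) = -7.941 J/K.
Phase change: ΔS₂ = −mL/T_tr = −175 × 11.2 / 234.3 = -8.365 J/K.
ΔS_total = (-7.941) + (-8.365) = -16.3 J/K.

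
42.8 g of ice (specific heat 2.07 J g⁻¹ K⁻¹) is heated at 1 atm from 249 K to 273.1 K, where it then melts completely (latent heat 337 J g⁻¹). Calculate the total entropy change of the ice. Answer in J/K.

Warming step: ΔS₁ = m c ln(T_tr/T_i) = 42.8 × 2.07 × ln(273.1/249) = 8.185 J/K.
Phase change: ΔS₂ = +mL/T_tr = 42.8 × 337 / 273.1 = 52.81 J/K.
ΔS_total = (8.185) + (52.81) = 61 J/K.

ΔS = 61 J/K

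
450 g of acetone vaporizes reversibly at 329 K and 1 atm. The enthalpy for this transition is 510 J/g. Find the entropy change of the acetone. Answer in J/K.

Heat absorbed by the substance: Q = mL = 450 × 510 = 229500 J.
At constant T, ΔS = Q_rev/T = 229500 / 329 = 698 J/K.

ΔS = 698 J/K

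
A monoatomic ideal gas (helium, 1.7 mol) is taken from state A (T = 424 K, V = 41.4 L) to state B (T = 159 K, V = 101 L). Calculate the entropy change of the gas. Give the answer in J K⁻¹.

ΔS = -8.19 J/K

Entropy is a state function: ΔS = nC_V ln(T₂/T₁) + nR ln(V₂/V₁), with C_V = 3R/2 = 12.47 J mol⁻¹ K⁻¹ for a monoatomic ideal gas.
ΔS = 1.7 × [12.47 × ln(159/424) + 8.314 × ln(101/41.4)] = -8.19 J/K.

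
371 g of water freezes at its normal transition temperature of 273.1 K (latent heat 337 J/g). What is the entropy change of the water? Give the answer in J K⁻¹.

ΔS = -458 J/K

Heat released by the substance: Q = −mL = −371 × 337 = −125027 J.
At constant T, ΔS = Q_rev/T = −125027 / 273.1 = -458 J/K.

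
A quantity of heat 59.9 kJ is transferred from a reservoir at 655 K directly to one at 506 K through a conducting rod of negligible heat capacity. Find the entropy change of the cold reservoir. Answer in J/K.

ΔS_cold = 118 J/K

The cold reservoir gains heat Q, so ΔS_cold = +Q/T_C = 59900/506 = 118 J/K.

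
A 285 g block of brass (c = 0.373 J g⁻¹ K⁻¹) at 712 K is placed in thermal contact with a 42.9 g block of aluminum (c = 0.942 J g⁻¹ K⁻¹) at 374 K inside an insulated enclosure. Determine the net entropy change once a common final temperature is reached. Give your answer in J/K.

ΔS_total = 5.46 J/K

Energy balance: T_f = (m₁c₁T₁ + m₂c₂T₂)/(m₁c₁ + m₂c₂) = 618.9 K.
ΔS₁ = m₁c₁ ln(T_f/T₁) = 106.305 × ln(618.9/712) = -14.897 J/K.
ΔS₂ = m₂c₂ ln(T_f/T₂) = 40.4118 × ln(618.9/374) = 20.355 J/K.
ΔS_total = -14.897 + 20.355 = 5.46 J/K.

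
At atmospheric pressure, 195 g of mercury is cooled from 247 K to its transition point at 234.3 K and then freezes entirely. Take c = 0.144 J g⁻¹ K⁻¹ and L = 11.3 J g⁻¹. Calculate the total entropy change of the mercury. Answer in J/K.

Cooling step: ΔS₁ = m c ln(T_tr/T_i) = 195 × 0.144 × ln(234.3/247) = -1.482 J/K.
Phase change: ΔS₂ = −mL/T_tr = −195 × 11.3 / 234.3 = -9.405 J/K.
ΔS_total = (-1.482) + (-9.405) = -10.9 J/K.

ΔS = -10.9 J/K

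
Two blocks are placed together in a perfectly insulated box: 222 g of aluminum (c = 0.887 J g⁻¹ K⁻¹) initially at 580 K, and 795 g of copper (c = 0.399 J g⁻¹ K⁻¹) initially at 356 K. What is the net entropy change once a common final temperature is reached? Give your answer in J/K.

ΔS_total = 14.9 J/K

Energy balance: T_f = (m₁c₁T₁ + m₂c₂T₂)/(m₁c₁ + m₂c₂) = 441.79 K.
ΔS₁ = m₁c₁ ln(T_f/T₁) = 196.914 × ln(441.79/580) = -53.6 J/K.
ΔS₂ = m₂c₂ ln(T_f/T₂) = 317.205 × ln(441.79/356) = 68.49 J/K.
ΔS_total = -53.6 + 68.49 = 14.9 J/K.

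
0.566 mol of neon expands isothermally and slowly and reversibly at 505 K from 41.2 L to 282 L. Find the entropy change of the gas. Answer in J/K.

ΔS_gas = 9.05 J/K

For an isothermal ideal gas ΔS_gas = nR ln(V₂/V₁) = 0.566 × 8.314 × ln(282/41.2) = 9.05 J/K.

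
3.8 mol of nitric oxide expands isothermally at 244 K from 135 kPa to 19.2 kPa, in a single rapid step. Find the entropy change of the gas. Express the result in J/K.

Entropy is a state function, so ΔS_gas depends only on the end states.
For an isothermal ideal gas ΔS_gas = nR ln(P₁/P₂) = 3.8 × 8.314 × ln(135/19.2) = 61.6 J/K.

ΔS_gas = 61.6 J/K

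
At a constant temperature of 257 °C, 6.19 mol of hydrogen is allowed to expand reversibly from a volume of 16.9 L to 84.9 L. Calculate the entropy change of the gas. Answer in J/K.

ΔS_gas = 83.1 J/K

For an isothermal ideal gas ΔS_gas = nR ln(V₂/V₁) = 6.19 × 8.314 × ln(84.9/16.9) = 83.1 J/K.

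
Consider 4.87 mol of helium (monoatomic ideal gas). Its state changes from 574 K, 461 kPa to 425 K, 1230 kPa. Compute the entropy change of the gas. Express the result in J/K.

ΔS = nC_p ln(T₂/T₁) − nR ln(P₂/P₁), with C_p = 5R/2 = 20.79 J mol⁻¹ K⁻¹ for a monoatomic ideal gas.
ΔS = 4.87 × [20.79 × ln(425/574) − 8.314 × ln(1230/461)] = -70.2 J/K.

ΔS = -70.2 J/K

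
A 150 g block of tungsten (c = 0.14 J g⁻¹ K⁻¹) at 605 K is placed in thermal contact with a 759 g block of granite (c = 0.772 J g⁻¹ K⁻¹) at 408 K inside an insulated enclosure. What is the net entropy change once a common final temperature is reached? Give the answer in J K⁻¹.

ΔS_total = 1.78 J/K

Energy balance: T_f = (m₁c₁T₁ + m₂c₂T₂)/(m₁c₁ + m₂c₂) = 414.82 K.
ΔS₁ = m₁c₁ ln(T_f/T₁) = 21 × ln(414.82/605) = -7.925 J/K.
ΔS₂ = m₂c₂ ln(T_f/T₂) = 585.948 × ln(414.82/408) = 9.708 J/K.
ΔS_total = -7.925 + 9.708 = 1.78 J/K.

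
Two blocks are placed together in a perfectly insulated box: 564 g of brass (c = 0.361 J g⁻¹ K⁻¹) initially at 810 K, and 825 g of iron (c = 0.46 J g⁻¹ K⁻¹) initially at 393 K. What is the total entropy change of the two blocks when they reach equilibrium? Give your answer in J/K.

ΔS_total = 36.5 J/K

Energy balance: T_f = (m₁c₁T₁ + m₂c₂T₂)/(m₁c₁ + m₂c₂) = 538.61 K.
ΔS₁ = m₁c₁ ln(T_f/T₁) = 203.604 × ln(538.61/810) = -83.08 J/K.
ΔS₂ = m₂c₂ ln(T_f/T₂) = 379.5 × ln(538.61/393) = 119.6 J/K.
ΔS_total = -83.08 + 119.6 = 36.5 J/K.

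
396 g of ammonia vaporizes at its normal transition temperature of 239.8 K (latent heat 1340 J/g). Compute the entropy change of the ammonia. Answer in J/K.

ΔS = 2210 J/K

Heat absorbed by the substance: Q = mL = 396 × 1340 = 530640 J.
At constant T, ΔS = Q_rev/T = 530640 / 239.8 = 2210 J/K.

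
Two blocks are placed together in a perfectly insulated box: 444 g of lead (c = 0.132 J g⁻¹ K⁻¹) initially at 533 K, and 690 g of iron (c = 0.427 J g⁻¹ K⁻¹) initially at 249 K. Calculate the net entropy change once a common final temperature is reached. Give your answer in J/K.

Energy balance: T_f = (m₁c₁T₁ + m₂c₂T₂)/(m₁c₁ + m₂c₂) = 296.12 K.
ΔS₁ = m₁c₁ ln(T_f/T₁) = 58.608 × ln(296.12/533) = -34.45 J/K.
ΔS₂ = m₂c₂ ln(T_f/T₂) = 294.63 × ln(296.12/249) = 51.06 J/K.
ΔS_total = -34.45 + 51.06 = 16.6 J/K.

ΔS_total = 16.6 J/K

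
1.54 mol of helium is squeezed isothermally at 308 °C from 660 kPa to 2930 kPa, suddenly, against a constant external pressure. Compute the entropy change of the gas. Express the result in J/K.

Entropy is a state function, so ΔS_gas depends only on the end states.
For an isothermal ideal gas ΔS_gas = nR ln(P₁/P₂) = 1.54 × 8.314 × ln(660/2930) = -19.1 J/K.

ΔS_gas = -19.1 J/K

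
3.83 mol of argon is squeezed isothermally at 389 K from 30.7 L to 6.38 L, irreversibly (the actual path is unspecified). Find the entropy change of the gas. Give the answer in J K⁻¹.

Entropy is a state function, so ΔS_gas depends only on the end states.
For an isothermal ideal gas ΔS_gas = nR ln(V₂/V₁) = 3.83 × 8.314 × ln(6.38/30.7) = -50 J/K.

ΔS_gas = -50 J/K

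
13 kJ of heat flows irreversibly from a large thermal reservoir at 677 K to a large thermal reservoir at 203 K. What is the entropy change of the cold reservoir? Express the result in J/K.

ΔS_cold = 64 J/K

The cold reservoir gains heat Q, so ΔS_cold = +Q/T_C = 13000/203 = 64 J/K.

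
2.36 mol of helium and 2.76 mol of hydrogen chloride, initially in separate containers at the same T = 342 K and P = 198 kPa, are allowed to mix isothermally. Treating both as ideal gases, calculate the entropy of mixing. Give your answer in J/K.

Mole fractions: x_A = 2.36/5.12 = 0.461, x_B = 0.539.
ΔS_mix = −R(n_A ln x_A + n_B ln x_B) = −8.314 × (2.36 ln 0.461 + 2.76 ln 0.539) = 29.4 J/K.

ΔS_mix = 29.4 J/K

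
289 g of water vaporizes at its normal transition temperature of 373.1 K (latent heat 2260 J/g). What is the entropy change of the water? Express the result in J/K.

Heat absorbed by the substance: Q = mL = 289 × 2260 = 653140 J.
At constant T, ΔS = Q_rev/T = 653140 / 373.1 = 1750 J/K.

ΔS = 1750 J/K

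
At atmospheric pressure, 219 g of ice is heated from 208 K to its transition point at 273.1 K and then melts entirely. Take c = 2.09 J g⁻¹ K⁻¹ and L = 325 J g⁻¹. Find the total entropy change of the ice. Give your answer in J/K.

Warming step: ΔS₁ = m c ln(T_tr/T_i) = 219 × 2.09 × ln(273.1/208) = 124.6 J/K.
Phase change: ΔS₂ = +mL/T_tr = 219 × 325 / 273.1 = 260.6 J/K.
ΔS_total = (124.6) + (260.6) = 385 J/K.

ΔS = 385 J/K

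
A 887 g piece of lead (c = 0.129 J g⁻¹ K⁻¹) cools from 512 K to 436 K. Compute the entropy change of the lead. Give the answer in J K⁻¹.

ΔS = ∫dQ_rev/T = m c ln(T₂/T₁) = 887 × 0.129 × ln(436/512) = -18.4 J/K.

ΔS = -18.4 J/K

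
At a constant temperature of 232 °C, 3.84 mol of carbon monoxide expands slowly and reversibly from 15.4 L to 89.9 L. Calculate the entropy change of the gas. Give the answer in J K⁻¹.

For an isothermal ideal gas ΔS_gas = nR ln(V₂/V₁) = 3.84 × 8.314 × ln(89.9/15.4) = 56.3 J/K.

ΔS_gas = 56.3 J/K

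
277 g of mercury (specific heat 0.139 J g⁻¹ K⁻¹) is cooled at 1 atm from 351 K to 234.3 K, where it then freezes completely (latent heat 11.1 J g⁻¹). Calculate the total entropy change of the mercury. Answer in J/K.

ΔS = -28.7 J/K

Cooling step: ΔS₁ = m c ln(T_tr/T_i) = 277 × 0.139 × ln(234.3/351) = -15.56 J/K.
Phase change: ΔS₂ = −mL/T_tr = −277 × 11.1 / 234.3 = -13.12 J/K.
ΔS_total = (-15.56) + (-13.12) = -28.7 J/K.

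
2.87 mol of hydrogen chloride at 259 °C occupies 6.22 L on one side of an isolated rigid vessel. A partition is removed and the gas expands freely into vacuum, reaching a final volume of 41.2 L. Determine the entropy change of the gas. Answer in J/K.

ΔS_gas = 45.1 J/K

For an ideal gas in free expansion Q = 0 and W = 0, so T is unchanged.
Entropy is a state function; using a reversible isothermal path, ΔS_gas = nR ln(V₂/V₁) = 2.87 × 8.314 × ln(41.2/6.22) = 45.1 J/K.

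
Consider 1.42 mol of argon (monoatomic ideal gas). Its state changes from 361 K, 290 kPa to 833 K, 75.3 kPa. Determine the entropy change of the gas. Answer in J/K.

ΔS = nC_p ln(T₂/T₁) − nR ln(P₂/P₁), with C_p = 5R/2 = 20.79 J mol⁻¹ K⁻¹ for a monoatomic ideal gas.
ΔS = 1.42 × [20.79 × ln(833/361) − 8.314 × ln(75.3/290)] = 40.6 J/K.

ΔS = 40.6 J/K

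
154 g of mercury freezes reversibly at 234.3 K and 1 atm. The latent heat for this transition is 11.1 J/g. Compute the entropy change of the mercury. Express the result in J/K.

ΔS = -7.3 J/K

Heat released by the substance: Q = −mL = −154 × 11.1 = −1709.4 J.
At constant T, ΔS = Q_rev/T = −1709.4 / 234.3 = -7.3 J/K.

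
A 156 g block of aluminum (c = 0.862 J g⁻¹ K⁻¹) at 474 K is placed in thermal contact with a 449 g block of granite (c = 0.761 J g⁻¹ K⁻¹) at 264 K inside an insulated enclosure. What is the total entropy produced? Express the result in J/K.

ΔS_total = 17.8 J/K

Energy balance: T_f = (m₁c₁T₁ + m₂c₂T₂)/(m₁c₁ + m₂c₂) = 323.31 K.
ΔS₁ = m₁c₁ ln(T_f/T₁) = 134.472 × ln(323.31/474) = -51.45 J/K.
ΔS₂ = m₂c₂ ln(T_f/T₂) = 341.689 × ln(323.31/264) = 69.24 J/K.
ΔS_total = -51.45 + 69.24 = 17.8 J/K.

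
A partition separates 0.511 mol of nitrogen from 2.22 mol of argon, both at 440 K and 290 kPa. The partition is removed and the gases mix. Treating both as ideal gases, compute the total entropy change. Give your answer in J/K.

Mole fractions: x_A = 0.511/2.73 = 0.187, x_B = 0.813.
ΔS_mix = −R(n_A ln x_A + n_B ln x_B) = −8.314 × (0.511 ln 0.187 + 2.22 ln 0.813) = 10.9 J/K.

ΔS_mix = 10.9 J/K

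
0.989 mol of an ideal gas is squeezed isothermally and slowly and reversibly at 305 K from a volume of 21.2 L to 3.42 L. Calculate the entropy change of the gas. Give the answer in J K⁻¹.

ΔS_gas = -15 J/K

For an isothermal ideal gas ΔS_gas = nR ln(V₂/V₁) = 0.989 × 8.314 × ln(3.42/21.2) = -15 J/K.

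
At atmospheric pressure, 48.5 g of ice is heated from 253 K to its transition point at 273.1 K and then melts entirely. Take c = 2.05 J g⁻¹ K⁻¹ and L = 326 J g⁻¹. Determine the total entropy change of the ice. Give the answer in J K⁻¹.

Warming step: ΔS₁ = m c ln(T_tr/T_i) = 48.5 × 2.05 × ln(273.1/253) = 7.601 J/K.
Phase change: ΔS₂ = +mL/T_tr = 48.5 × 326 / 273.1 = 57.89 J/K.
ΔS_total = (7.601) + (57.89) = 65.5 J/K.

ΔS = 65.5 J/K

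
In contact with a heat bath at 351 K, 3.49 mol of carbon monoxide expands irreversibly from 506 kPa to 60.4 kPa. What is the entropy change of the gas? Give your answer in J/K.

Entropy is a state function, so ΔS_gas depends only on the end states.
For an isothermal ideal gas ΔS_gas = nR ln(P₁/P₂) = 3.49 × 8.314 × ln(506/60.4) = 61.7 J/K.

ΔS_gas = 61.7 J/K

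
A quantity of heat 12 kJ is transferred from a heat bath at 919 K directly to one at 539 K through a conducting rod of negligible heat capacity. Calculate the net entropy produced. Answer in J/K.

ΔS_hot = −Q/T_H = −12000/919 = -13.058 J/K and ΔS_cold = +Q/T_C = 12000/539 = 22.263 J/K.
ΔS_total = -13.058 + 22.263 = 9.21 J/K, positive as the second law requires.

ΔS_total = 9.21 J/K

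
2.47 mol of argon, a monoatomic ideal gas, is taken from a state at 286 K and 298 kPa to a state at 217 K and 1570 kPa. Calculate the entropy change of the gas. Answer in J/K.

ΔS = -48.3 J/K

ΔS = nC_p ln(T₂/T₁) − nR ln(P₂/P₁), with C_p = 5R/2 = 20.79 J mol⁻¹ K⁻¹ for a monoatomic ideal gas.
ΔS = 2.47 × [20.79 × ln(217/286) − 8.314 × ln(1570/298)] = -48.3 J/K.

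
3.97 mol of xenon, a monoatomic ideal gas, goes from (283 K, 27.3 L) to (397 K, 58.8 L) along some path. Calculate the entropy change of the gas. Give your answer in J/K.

ΔS = 42.1 J/K

Entropy is a state function: ΔS = nC_V ln(T₂/T₁) + nR ln(V₂/V₁), with C_V = 3R/2 = 12.47 J mol⁻¹ K⁻¹ for a monoatomic ideal gas.
ΔS = 3.97 × [12.47 × ln(397/283) + 8.314 × ln(58.8/27.3)] = 42.1 J/K.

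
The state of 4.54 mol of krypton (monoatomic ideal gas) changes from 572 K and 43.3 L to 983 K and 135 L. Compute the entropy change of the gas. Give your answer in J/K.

ΔS = 73.6 J/K

Entropy is a state function: ΔS = nC_V ln(T₂/T₁) + nR ln(V₂/V₁), with C_V = 3R/2 = 12.47 J mol⁻¹ K⁻¹ for a monoatomic ideal gas.
ΔS = 4.54 × [12.47 × ln(983/572) + 8.314 × ln(135/43.3)] = 73.6 J/K.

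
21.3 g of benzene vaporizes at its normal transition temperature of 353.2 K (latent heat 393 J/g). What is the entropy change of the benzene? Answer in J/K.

ΔS = 23.7 J/K

Heat absorbed by the substance: Q = mL = 21.3 × 393 = 8370.9 J.
At constant T, ΔS = Q_rev/T = 8370.9 / 353.2 = 23.7 J/K.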